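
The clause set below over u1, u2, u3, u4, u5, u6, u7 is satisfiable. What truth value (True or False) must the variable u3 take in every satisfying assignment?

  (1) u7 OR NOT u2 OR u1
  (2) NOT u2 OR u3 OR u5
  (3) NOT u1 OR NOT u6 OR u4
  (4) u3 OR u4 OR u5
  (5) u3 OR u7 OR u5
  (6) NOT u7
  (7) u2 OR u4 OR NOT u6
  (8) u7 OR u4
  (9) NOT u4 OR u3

Suppose u3 = false.
Unit clause (NOT u7) forces u7 = false.
Unit clause (u5) forces u5 = true.
Unit clause (u4) forces u4 = true.
That conflicts with the unit clause (NOT u4).
So every satisfying assignment has u3 = True.

True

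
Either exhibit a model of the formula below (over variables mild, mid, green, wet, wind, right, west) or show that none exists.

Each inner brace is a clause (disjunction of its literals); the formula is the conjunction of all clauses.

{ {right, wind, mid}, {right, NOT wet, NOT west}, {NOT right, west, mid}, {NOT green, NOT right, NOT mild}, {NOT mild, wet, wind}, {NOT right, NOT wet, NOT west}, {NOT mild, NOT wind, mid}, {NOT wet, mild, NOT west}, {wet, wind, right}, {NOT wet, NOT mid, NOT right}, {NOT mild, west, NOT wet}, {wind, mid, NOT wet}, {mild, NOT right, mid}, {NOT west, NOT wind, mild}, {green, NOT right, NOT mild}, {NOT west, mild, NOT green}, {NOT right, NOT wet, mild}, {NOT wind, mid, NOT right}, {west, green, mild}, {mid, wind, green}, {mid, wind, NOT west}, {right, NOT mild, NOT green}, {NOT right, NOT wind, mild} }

Case right = false:
Case wind = true:
Case wet = true:
Unit clause (NOT west) forces west = false.
Unit clause (NOT mild) forces mild = false.
Unit clause (green) forces green = true.
Every clause is now satisfied; mid is unconstrained.

mild=false; mid=false; green=true; wet=true; wind=true; right=false; west=false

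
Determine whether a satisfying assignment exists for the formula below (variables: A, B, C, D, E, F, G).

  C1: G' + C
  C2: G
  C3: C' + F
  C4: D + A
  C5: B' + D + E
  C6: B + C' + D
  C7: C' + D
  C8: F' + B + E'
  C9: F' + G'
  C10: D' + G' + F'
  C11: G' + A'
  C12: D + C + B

Unit clause (G) forces G = 1.
Unit clause (C) forces C = 1.
Unit clause (F) forces F = 1.
Now (F') is unsatisfied and unit — conflict.
No assignment satisfies every clause.

No, unsatisfiable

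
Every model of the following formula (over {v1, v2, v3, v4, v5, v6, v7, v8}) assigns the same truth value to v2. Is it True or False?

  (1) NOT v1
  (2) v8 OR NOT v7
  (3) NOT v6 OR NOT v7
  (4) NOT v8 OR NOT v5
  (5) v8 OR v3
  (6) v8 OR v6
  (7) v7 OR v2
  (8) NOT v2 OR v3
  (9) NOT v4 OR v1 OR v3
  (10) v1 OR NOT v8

True

Suppose v2 = false.
(NOT v1) alone gives v1 = false.
(v7) alone gives v7 = true.
(v8) alone gives v8 = true.
Now (NOT v8) is unsatisfied and unit — conflict.
So every satisfying assignment has v2 = True.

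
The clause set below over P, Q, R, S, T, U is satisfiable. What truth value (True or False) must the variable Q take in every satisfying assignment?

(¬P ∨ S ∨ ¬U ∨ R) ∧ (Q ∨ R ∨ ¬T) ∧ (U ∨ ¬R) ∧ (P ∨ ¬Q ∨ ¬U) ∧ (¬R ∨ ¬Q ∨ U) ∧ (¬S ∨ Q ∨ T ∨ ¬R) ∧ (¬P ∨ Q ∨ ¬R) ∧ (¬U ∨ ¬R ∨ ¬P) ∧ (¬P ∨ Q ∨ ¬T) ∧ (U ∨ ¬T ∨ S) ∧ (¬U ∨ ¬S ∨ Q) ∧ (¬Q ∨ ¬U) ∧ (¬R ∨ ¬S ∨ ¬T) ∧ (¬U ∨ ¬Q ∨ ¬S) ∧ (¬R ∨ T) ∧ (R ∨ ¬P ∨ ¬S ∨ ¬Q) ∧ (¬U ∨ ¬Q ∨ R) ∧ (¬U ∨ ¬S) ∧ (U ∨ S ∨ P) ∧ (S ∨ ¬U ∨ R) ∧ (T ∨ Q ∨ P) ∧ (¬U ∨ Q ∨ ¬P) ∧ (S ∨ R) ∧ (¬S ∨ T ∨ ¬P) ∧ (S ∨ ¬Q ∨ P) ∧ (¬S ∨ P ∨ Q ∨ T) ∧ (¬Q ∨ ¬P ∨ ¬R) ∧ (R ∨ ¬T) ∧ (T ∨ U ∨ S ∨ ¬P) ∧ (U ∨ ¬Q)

False

Suppose Q = True.
(¬U) alone gives U = False.
Now (U) is unsatisfied and unit — conflict.
So every satisfying assignment has Q = False.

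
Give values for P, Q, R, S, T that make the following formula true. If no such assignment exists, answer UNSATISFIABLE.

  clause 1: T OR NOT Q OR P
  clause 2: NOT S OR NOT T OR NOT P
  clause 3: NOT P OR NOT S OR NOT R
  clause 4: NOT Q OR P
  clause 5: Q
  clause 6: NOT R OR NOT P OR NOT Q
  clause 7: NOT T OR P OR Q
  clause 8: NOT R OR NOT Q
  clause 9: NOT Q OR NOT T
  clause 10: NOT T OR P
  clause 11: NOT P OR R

From the singleton clause (Q), Q = true.
From the singleton clause (P), P = true.
From the singleton clause (NOT R), R = false.
But (R) is also a unit clause — contradiction.

UNSATISFIABLE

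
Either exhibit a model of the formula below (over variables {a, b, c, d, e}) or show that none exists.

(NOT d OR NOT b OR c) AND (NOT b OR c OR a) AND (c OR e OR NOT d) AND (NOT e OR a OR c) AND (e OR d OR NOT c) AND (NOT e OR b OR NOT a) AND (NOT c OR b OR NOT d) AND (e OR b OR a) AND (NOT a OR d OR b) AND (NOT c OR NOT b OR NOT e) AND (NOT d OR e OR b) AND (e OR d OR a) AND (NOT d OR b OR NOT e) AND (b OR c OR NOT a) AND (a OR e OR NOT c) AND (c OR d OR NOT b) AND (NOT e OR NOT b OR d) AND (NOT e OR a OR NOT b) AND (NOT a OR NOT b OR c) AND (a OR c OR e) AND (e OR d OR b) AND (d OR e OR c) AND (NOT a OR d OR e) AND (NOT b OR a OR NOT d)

Suppose d = true.
Suppose b = true.
Unit clause (c) forces c = true.
Unit clause (NOT e) forces e = false.
Unit clause (a) forces a = true.
Every clause now holds.

a ↦ true, b ↦ true, c ↦ true, d ↦ true, e ↦ false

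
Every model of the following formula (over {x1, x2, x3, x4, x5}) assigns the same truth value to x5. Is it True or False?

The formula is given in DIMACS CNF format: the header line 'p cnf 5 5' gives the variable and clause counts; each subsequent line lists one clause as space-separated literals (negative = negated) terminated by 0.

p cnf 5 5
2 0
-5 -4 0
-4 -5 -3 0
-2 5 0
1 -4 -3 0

True

Suppose x5 = False.
The clause (x2) is unit, so x2 = True.
Now (¬x2) is unsatisfied and unit — conflict.
So every satisfying assignment has x5 = True.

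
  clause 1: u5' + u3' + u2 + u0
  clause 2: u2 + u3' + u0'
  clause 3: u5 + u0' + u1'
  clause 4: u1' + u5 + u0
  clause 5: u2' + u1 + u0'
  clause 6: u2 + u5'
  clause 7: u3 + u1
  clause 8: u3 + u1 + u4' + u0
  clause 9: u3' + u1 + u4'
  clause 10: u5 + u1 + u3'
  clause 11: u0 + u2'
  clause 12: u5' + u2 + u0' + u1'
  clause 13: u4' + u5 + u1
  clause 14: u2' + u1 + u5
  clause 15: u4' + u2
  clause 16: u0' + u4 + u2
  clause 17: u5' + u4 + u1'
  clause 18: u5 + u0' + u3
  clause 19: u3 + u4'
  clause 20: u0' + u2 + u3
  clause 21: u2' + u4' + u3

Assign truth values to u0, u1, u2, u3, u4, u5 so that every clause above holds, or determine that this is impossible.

Try u2 = 1.
Unit clause (u0) forces u0 = 1.
Unit clause (u1) forces u1 = 1.
Unit clause (u5) forces u5 = 1.
Unit clause (u4) forces u4 = 1.
Unit clause (u3) forces u3 = 1.
All clauses are satisfied.

u0=1, u1=1, u2=1, u3=1, u4=1, u5=1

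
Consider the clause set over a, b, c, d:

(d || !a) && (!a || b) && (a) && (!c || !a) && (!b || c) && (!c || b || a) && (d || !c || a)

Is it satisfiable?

No

From the singleton clause (a), a = true.
From the singleton clause (d), d = true.
From the singleton clause (b), b = true.
From the singleton clause (!c), c = false.
That conflicts with the unit clause (c).
No assignment satisfies every clause.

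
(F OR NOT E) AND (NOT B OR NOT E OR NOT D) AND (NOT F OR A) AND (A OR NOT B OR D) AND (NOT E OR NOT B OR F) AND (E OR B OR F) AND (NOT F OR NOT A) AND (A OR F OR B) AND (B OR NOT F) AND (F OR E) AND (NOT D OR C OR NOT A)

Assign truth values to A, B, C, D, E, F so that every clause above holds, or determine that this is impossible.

UNSATISFIABLE

Suppose F = true.
From the singleton clause (A), A = true.
Now (NOT A) is unsatisfied and unit — conflict.
That branch fails; take F = false instead.
From the singleton clause (NOT E), E = false.
Now (E) is unsatisfied and unit — conflict.
Neither F = true nor F = false works.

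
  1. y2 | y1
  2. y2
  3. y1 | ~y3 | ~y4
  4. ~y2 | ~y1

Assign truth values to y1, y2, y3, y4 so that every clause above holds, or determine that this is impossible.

y1 ↦ 0; y2 ↦ 1; y3 ↦ 0; y4 ↦ 1

From the singleton clause (y2), y2 = 1.
From the singleton clause (~y1), y1 = 0.
Case y3 = 0:
All clauses hold; y4 can take either value.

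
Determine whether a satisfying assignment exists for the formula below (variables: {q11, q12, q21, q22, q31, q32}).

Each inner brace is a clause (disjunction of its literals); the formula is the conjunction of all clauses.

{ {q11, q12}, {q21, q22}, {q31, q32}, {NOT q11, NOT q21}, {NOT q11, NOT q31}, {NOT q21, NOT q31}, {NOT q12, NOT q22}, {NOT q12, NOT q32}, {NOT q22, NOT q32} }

Case q11 = true:
(NOT q21) alone gives q21 = false.
(q22) alone gives q22 = true.
(NOT q31) alone gives q31 = false.
(q32) alone gives q32 = true.
Now (NOT q32) is unsatisfied and unit — conflict.
So q11 must be the other value — set q11 = false.
(q12) alone gives q12 = true.
(NOT q22) alone gives q22 = false.
(q21) alone gives q21 = true.
(NOT q31) alone gives q31 = false.
(q32) alone gives q32 = true.
Now (NOT q32) is unsatisfied and unit — conflict.
Either choice for q11 ends in contradiction.
No assignment satisfies every clause.

Unsatisfiable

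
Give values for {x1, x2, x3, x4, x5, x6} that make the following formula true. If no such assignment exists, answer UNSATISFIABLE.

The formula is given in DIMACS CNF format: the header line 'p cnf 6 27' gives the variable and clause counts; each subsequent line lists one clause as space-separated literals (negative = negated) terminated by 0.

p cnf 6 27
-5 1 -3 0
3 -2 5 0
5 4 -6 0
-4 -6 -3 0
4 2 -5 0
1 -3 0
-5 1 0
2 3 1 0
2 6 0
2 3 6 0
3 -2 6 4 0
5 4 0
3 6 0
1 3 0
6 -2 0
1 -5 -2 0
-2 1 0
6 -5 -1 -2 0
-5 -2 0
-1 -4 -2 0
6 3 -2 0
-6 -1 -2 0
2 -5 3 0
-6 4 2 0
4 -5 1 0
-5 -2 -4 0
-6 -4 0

Try x1 = True.
Try x2 = True.
The clause (x6) is unit, so x6 = True.
Now (¬x6) is unsatisfied and unit — conflict.
That branch fails; take x2 = False instead.
The clause (x6) is unit, so x6 = True.
The clause (x4) is unit, so x4 = True.
Now (¬x4) is unsatisfied and unit — conflict.
Neither x2 = True nor x2 = False works.
That branch fails; take x1 = False instead.
The clause (¬x3) is unit, so x3 = False.
Now (x3) is unsatisfied and unit — conflict.
Neither x1 = True nor x1 = False works.

UNSATISFIABLE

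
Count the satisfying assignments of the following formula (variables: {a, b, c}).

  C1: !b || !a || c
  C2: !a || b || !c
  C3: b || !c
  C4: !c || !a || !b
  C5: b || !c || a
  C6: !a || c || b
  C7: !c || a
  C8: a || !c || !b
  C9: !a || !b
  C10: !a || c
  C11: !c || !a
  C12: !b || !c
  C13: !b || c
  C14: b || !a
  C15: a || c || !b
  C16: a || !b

There are 2^3 = 8 truth assignments over (a, b, c).
Check each against the 16 clauses (columns in the order a, b, c):
  F F F  ✓ satisfies all
  F F T  ✗ fails (b || !c)
  F T F  ✗ fails (!b || c)
  F T T  ✗ fails (!c || a)
  T F F  ✗ fails (!a || c || b)
  T F T  ✗ fails (!a || b || !c)
  T T F  ✗ fails (!b || !a || c)
  T T T  ✗ fails (!c || !a || !b)
1 of the 8 rows is a model.

1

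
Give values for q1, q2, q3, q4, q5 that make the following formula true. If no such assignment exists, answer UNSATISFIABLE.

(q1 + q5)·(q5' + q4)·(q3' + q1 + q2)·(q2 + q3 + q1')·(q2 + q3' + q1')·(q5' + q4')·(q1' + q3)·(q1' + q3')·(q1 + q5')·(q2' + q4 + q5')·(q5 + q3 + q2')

UNSATISFIABLE

Try q1 = 1.
From the singleton clause (q3), q3 = 1.
Now (q3') is unsatisfied and unit — conflict.
Undo q1 and try q1 = 0.
From the singleton clause (q5), q5 = 1.
Now (q5') is unsatisfied and unit — conflict.
Neither q1 = 1 nor q1 = 0 works.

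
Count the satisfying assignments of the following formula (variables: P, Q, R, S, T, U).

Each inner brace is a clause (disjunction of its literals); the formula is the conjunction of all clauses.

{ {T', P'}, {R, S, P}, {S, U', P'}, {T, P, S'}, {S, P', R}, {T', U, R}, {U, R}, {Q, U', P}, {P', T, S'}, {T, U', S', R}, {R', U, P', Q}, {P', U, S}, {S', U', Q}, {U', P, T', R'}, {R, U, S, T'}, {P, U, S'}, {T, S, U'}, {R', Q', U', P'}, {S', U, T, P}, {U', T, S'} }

5

There are 2^6 = 64 truth assignments over (P, Q, R, S, T, U).
Split on R. With R = 1, the clauses containing R are satisfied and R' drops from the rest; 4 of the 2^5 = 32 assignments to the other variables satisfy what remains.
With R = 0, by the same count on the reduced clause set, 1 assignment works.
Total: 4 + 1 = 5.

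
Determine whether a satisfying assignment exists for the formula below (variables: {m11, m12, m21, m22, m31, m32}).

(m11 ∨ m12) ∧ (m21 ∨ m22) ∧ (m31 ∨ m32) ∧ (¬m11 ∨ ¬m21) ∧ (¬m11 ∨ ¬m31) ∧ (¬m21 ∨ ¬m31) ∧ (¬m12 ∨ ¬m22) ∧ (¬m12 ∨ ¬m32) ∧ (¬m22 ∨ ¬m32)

Case m11 = True:
From the singleton clause (¬m21), m21 = False.
From the singleton clause (m22), m22 = True.
From the singleton clause (¬m31), m31 = False.
From the singleton clause (m32), m32 = True.
That conflicts with the unit clause (¬m32).
That branch fails; take m11 = False instead.
From the singleton clause (m12), m12 = True.
From the singleton clause (¬m22), m22 = False.
From the singleton clause (m21), m21 = True.
From the singleton clause (¬m31), m31 = False.
From the singleton clause (m32), m32 = True.
That conflicts with the unit clause (¬m32).
Both values of m11 lead to a conflict.
No assignment satisfies every clause.

No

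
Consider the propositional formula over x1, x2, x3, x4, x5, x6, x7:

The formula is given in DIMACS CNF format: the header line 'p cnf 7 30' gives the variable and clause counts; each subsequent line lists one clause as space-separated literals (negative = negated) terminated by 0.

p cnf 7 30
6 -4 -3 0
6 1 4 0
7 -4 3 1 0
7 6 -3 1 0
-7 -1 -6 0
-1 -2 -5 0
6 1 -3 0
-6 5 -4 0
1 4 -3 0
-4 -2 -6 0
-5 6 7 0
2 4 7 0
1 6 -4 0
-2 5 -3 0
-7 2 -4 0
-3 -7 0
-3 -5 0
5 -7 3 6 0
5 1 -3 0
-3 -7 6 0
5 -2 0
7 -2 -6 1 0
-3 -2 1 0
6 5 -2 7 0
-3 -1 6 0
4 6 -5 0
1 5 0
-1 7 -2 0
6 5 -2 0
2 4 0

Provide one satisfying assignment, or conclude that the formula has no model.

x1: True,  x2: False,  x3: False,  x4: True,  x5: False,  x6: False,  x7: False

Suppose x3 = False.
Suppose x5 = False.
Unit clause (¬x2) forces x2 = False.
Unit clause (x1) forces x1 = True.
Unit clause (x4) forces x4 = True.
Unit clause (¬x6) forces x6 = False.
Unit clause (¬x7) forces x7 = False.
This assignment satisfies each clause.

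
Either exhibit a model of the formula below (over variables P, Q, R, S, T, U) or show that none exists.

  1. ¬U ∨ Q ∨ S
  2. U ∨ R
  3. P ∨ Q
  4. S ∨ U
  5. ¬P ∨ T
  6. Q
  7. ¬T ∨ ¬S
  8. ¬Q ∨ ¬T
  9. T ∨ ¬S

The clause (Q) is unit, so Q = True.
The clause (¬T) is unit, so T = False.
The clause (¬P) is unit, so P = False.
The clause (¬S) is unit, so S = False.
The clause (U) is unit, so U = True.
All clauses hold; R can take either value.

P: False,  Q: True,  R: True,  S: False,  T: False,  U: True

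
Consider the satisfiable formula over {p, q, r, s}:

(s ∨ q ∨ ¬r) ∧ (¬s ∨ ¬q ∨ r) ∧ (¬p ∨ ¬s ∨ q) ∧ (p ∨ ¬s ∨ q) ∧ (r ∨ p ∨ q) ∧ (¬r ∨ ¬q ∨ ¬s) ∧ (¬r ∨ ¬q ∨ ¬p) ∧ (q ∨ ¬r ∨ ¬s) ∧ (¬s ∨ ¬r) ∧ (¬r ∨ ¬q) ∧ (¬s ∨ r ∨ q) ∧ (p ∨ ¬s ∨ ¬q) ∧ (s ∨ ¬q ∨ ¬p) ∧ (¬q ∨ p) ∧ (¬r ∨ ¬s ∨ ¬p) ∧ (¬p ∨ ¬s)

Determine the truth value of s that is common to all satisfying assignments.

False

Suppose s = True.
Unit clause (¬r) forces r = False.
Unit clause (¬q) forces q = False.
That conflicts with the unit clause (q).
So every satisfying assignment has s = False.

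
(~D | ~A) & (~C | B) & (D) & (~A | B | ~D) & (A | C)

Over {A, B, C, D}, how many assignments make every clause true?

There are 2^4 = 16 truth assignments over (A, B, C, D).
Split on D. With D = 1, the clauses containing D are satisfied and ~D drops from the rest; 1 of the 2^3 = 8 assignments to the other variables satisfy what remains.
With D = 0, by the same count on the reduced clause set, 0 assignments work.
(One model: A=F, B=T, C=T, D=T.)
Total: 1 + 0 = 1.

1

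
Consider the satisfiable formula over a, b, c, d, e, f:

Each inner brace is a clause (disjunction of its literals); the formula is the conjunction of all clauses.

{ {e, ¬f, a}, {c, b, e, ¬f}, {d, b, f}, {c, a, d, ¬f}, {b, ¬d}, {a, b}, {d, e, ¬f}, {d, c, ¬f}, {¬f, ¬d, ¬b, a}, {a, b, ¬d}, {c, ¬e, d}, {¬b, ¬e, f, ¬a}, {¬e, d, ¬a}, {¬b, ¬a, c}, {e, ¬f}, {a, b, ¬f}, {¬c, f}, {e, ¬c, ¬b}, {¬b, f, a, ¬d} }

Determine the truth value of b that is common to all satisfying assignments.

True

Suppose b = False.
(¬d) alone gives d = False.
(f) alone gives f = True.
(a) alone gives a = True.
(e) alone gives e = True.
But (¬e) is also a unit clause — contradiction.
So every satisfying assignment has b = True.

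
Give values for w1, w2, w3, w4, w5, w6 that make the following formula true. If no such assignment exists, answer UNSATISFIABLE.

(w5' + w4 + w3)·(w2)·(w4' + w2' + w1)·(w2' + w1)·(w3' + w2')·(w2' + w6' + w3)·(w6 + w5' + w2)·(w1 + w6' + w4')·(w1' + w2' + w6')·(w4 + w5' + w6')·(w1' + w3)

UNSATISFIABLE

(w2) alone gives w2 = 1.
(w1) alone gives w1 = 1.
(w3') alone gives w3 = 0.
But (w3) is also a unit clause — contradiction.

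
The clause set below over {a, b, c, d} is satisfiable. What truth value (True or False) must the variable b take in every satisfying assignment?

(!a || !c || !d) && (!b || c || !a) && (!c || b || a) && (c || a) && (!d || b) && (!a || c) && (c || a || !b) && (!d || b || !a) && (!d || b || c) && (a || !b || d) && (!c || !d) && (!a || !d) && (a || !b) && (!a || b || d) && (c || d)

Suppose b = false.
The clause (!d) is unit, so d = false.
The clause (!a) is unit, so a = false.
The clause (!c) is unit, so c = false.
But (c) is also a unit clause — contradiction.
So every satisfying assignment has b = True.

True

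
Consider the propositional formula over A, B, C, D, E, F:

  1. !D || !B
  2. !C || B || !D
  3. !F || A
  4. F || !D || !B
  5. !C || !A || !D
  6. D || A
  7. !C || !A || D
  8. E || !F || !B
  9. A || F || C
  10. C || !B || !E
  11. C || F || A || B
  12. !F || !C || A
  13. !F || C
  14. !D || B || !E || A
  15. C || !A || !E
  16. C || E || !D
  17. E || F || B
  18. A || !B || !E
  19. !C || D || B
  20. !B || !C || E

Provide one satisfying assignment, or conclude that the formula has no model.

Suppose D = false.
The clause (A) is unit, so A = true.
The clause (!C) is unit, so C = false.
The clause (!F) is unit, so F = false.
The clause (!E) is unit, so E = false.
The clause (B) is unit, so B = true.
All clauses are satisfied.

A: true, B: true, C: false, D: false, E: false, F: false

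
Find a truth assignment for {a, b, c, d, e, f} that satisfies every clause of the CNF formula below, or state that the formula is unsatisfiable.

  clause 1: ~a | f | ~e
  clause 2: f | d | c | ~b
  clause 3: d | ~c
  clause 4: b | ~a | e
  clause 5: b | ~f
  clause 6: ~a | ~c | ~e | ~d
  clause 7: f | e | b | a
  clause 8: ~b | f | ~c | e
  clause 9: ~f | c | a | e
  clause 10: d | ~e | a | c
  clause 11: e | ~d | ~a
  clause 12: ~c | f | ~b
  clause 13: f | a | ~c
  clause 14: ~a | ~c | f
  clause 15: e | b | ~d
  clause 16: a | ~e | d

Try d = 1.
Try b = 1.
Try e = 1.
Try a = 0.
Try c = 0.
No clause remains; f is free.

a=0, b=1, c=0, d=1, e=1, f=0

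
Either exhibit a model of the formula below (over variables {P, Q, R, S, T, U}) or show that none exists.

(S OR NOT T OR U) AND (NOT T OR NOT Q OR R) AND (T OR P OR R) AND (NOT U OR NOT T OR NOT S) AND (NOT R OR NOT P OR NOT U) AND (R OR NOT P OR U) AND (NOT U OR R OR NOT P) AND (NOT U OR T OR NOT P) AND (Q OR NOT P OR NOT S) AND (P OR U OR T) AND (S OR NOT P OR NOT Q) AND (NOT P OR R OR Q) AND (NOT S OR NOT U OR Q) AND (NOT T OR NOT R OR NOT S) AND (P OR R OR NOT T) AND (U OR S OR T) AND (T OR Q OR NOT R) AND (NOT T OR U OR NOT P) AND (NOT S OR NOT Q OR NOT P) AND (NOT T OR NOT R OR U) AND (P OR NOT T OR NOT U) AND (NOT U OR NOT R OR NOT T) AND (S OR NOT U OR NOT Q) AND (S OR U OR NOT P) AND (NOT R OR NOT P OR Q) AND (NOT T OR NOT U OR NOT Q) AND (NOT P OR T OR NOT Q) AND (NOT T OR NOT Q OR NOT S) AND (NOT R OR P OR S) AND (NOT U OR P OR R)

Branch on S: set S = true.
Branch on U: set U = true.
From the singleton clause (NOT T), T = false.
From the singleton clause (NOT P), P = false.
From the singleton clause (R), R = true.
From the singleton clause (Q), Q = true.
This assignment satisfies each clause.

P ↦ false; Q ↦ true; R ↦ true; S ↦ true; T ↦ false; U ↦ true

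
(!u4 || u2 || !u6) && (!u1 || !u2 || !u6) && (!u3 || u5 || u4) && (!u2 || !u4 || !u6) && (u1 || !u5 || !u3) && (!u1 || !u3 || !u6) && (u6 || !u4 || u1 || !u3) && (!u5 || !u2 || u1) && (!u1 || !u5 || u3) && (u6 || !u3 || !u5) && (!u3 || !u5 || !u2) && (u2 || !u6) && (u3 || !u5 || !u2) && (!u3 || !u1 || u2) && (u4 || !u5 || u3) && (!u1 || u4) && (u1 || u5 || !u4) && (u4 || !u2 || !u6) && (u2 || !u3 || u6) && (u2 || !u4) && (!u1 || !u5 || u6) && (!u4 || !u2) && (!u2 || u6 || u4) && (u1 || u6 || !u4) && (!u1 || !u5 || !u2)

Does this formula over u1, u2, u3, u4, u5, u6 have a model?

Yes

Branch on u2: set u2 = false.
From the singleton clause (!u6), u6 = false.
From the singleton clause (!u3), u3 = false.
From the singleton clause (!u4), u4 = false.
From the singleton clause (!u5), u5 = false.
From the singleton clause (!u1), u1 = false.
All clauses are satisfied.
A satisfying assignment: u1 ↦ false, u2 ↦ false, u3 ↦ false, u4 ↦ false, u5 ↦ false, u6 ↦ false.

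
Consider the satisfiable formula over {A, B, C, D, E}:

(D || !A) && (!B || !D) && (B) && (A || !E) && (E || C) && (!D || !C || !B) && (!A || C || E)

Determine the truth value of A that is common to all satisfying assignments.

False

Suppose A = true.
(D) alone gives D = true.
(!B) alone gives B = false.
Now (B) is unsatisfied and unit — conflict.
So every satisfying assignment has A = False.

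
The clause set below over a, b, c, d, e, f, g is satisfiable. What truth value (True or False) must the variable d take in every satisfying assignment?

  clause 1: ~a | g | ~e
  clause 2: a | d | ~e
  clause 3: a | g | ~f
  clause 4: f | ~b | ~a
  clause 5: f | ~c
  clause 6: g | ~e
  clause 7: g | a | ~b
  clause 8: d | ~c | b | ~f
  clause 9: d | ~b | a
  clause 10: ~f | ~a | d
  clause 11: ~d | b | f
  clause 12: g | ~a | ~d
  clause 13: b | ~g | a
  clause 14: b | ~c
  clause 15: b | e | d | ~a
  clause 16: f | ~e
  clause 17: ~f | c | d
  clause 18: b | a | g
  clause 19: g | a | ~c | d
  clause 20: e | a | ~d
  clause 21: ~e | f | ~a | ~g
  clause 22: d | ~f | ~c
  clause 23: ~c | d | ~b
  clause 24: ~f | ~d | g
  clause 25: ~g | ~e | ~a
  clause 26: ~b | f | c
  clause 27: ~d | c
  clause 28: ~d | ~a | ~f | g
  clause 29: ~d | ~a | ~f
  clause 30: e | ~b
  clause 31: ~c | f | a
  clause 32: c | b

Suppose d = 0.
Case a = 1:
(~f) alone gives f = 0.
(~b) alone gives b = 0.
(~c) alone gives c = 0.
That conflicts with the unit clause (c).
So a must be the other value — set a = 0.
(~e) alone gives e = 0.
(~b) alone gives b = 0.
(~g) alone gives g = 0.
That conflicts with the unit clause (g).
Either choice for a ends in contradiction.
So every satisfying assignment has d = True.

True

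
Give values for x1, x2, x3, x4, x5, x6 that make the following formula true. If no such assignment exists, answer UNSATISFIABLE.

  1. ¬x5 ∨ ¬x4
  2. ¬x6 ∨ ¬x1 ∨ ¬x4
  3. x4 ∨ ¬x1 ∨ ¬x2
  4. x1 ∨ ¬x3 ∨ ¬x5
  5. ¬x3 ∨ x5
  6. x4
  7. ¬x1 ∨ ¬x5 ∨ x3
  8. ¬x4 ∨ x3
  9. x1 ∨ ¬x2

UNSATISFIABLE

The clause (x4) is unit, so x4 = True.
The clause (¬x5) is unit, so x5 = False.
The clause (¬x3) is unit, so x3 = False.
That conflicts with the unit clause (x3).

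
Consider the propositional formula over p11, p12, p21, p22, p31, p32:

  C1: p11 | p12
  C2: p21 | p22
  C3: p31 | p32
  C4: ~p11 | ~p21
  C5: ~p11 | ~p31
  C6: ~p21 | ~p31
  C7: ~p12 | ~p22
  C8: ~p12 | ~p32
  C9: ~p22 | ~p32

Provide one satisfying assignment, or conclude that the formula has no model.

UNSATISFIABLE

Branch on p11: set p11 = 1.
The clause (~p21) is unit, so p21 = 0.
The clause (p22) is unit, so p22 = 1.
The clause (~p31) is unit, so p31 = 0.
The clause (p32) is unit, so p32 = 1.
But (~p32) is also a unit clause — contradiction.
Backtrack on p11: now try p11 = 0.
The clause (p12) is unit, so p12 = 1.
The clause (~p22) is unit, so p22 = 0.
The clause (p21) is unit, so p21 = 1.
The clause (~p31) is unit, so p31 = 0.
The clause (p32) is unit, so p32 = 1.
But (~p32) is also a unit clause — contradiction.
Neither p11 = 1 nor p11 = 0 works.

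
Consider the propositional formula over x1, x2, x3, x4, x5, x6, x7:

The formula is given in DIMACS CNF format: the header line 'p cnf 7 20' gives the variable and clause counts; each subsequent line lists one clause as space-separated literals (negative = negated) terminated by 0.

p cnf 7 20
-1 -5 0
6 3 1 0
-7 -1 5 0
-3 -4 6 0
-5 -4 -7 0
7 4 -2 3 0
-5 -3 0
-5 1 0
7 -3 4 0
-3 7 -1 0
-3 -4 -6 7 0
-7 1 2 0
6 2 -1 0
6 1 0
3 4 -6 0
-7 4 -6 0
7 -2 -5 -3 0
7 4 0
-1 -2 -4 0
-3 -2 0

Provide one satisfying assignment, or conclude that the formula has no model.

x1: False, x2: True, x3: False, x4: True, x5: False, x6: True, x7: False

Branch on x1: set x1 = False.
The clause (¬x5) is unit, so x5 = False.
The clause (x6) is unit, so x6 = True.
Branch on x7: set x7 = False.
The clause (x4) is unit, so x4 = True.
The clause (¬x3) is unit, so x3 = False.
All clauses hold; x2 can take either value.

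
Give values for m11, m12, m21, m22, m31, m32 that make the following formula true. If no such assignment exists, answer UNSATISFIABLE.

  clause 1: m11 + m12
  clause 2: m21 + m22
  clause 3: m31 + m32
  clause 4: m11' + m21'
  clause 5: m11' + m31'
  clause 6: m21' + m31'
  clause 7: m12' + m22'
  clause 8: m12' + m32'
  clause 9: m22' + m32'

UNSATISFIABLE

Branch on m11: set m11 = 1.
Unit clause (m21') forces m21 = 0.
Unit clause (m22) forces m22 = 1.
Unit clause (m31') forces m31 = 0.
Unit clause (m32) forces m32 = 1.
Now (m32') is unsatisfied and unit — conflict.
Backtrack on m11: now try m11 = 0.
Unit clause (m12) forces m12 = 1.
Unit clause (m22') forces m22 = 0.
Unit clause (m21) forces m21 = 1.
Unit clause (m31') forces m31 = 0.
Unit clause (m32) forces m32 = 1.
Now (m32') is unsatisfied and unit — conflict.
Both values of m11 lead to a conflict.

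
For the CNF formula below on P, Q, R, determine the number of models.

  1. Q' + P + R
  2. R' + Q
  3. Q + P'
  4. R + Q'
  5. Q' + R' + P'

2

There are 2^3 = 8 truth assignments over (P, Q, R).
Check each against the 5 clauses (columns in the order P, Q, R):
  F F F  ✓ satisfies all
  F F T  ✗ fails (R' + Q)
  F T F  ✗ fails (Q' + P + R)
  F T T  ✓ satisfies all
  T F F  ✗ fails (Q + P')
  T F T  ✗ fails (R' + Q)
  T T F  ✗ fails (R + Q')
  T T T  ✗ fails (Q' + R' + P')
2 of the 8 rows are models.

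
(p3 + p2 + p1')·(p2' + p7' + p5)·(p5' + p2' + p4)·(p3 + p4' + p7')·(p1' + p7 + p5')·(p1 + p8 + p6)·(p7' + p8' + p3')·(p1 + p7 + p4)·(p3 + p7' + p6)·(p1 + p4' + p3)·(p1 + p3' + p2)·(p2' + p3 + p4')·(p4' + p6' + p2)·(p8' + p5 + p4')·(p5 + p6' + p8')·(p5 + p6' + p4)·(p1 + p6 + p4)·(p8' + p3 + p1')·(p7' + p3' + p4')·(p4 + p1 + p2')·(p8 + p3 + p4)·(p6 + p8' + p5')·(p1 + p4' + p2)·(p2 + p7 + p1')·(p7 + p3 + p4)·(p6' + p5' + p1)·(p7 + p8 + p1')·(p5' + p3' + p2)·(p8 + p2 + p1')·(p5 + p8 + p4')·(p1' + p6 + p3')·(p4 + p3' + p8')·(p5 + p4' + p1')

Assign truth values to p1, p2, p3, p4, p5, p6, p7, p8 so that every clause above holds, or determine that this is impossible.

Case p3 = 1:
Case p7 = 0:
Case p1 = 0:
(p4) alone gives p4 = 1.
(p2) alone gives p2 = 1.
Case p8 = 1:
(p5) alone gives p5 = 1.
(p6) alone gives p6 = 1.
Now (p6') is unsatisfied and unit — conflict.
That branch fails; take p8 = 0 instead.
(p6) alone gives p6 = 1.
(p5') alone gives p5 = 0.
Now (p5) is unsatisfied and unit — conflict.
Neither p8 = 1 nor p8 = 0 works.
That branch fails; take p1 = 1 instead.
(p5') alone gives p5 = 0.
(p2) alone gives p2 = 1.
(p8) alone gives p8 = 1.
(p4') alone gives p4 = 0.
Now (p4) is unsatisfied and unit — conflict.
Neither p1 = 1 nor p1 = 0 works.
That branch fails; take p7 = 1 instead.
(p8') alone gives p8 = 0.
(p4') alone gives p4 = 0.
Case p2 = 0:
(p1) alone gives p1 = 1.
Now (p1') is unsatisfied and unit — conflict.
That branch fails; take p2 = 1 instead.
(p5) alone gives p5 = 1.
Now (p5') is unsatisfied and unit — conflict.
Neither p2 = 1 nor p2 = 0 works.
Neither p7 = 1 nor p7 = 0 works.
That branch fails; take p3 = 0 instead.
Case p2 = 1:
(p4') alone gives p4 = 0.
(p5') alone gives p5 = 0.
(p7') alone gives p7 = 0.
Now (p7) is unsatisfied and unit — conflict.
That branch fails; take p2 = 0 instead.
(p1') alone gives p1 = 0.
(p4') alone gives p4 = 0.
(p7) alone gives p7 = 1.
(p6) alone gives p6 = 1.
(p5) alone gives p5 = 1.
Now (p5') is unsatisfied and unit — conflict.
Neither p2 = 1 nor p2 = 0 works.
Neither p3 = 1 nor p3 = 0 works.

UNSATISFIABLE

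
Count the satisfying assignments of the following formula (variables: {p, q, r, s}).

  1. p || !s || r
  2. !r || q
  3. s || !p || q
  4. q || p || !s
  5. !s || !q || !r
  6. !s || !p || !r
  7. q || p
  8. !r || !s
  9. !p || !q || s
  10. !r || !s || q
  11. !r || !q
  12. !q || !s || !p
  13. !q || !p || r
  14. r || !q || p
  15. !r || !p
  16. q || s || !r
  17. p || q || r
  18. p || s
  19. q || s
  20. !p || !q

There are 2^4 = 16 truth assignments over (p, q, r, s).
Check each against the 20 clauses (columns in the order p, q, r, s):
  F F F F  ✗ fails (q || p)
  F F F T  ✗ fails (p || !s || r)
  F F T F  ✗ fails (!r || q)
  F F T T  ✗ fails (!r || q)
  F T F F  ✗ fails (r || !q || p)
  F T F T  ✗ fails (p || !s || r)
  F T T F  ✗ fails (!r || !q)
  F T T T  ✗ fails (!s || !q || !r)
  T F F F  ✗ fails (s || !p || q)
  T F F T  ✓ satisfies all
  T F T F  ✗ fails (!r || q)
  T F T T  ✗ fails (!r || q)
  T T F F  ✗ fails (!p || !q || s)
  T T F T  ✗ fails (!q || !s || !p)
  T T T F  ✗ fails (!p || !q || s)
  T T T T  ✗ fails (!s || !q || !r)
1 of the 16 rows is a model.

1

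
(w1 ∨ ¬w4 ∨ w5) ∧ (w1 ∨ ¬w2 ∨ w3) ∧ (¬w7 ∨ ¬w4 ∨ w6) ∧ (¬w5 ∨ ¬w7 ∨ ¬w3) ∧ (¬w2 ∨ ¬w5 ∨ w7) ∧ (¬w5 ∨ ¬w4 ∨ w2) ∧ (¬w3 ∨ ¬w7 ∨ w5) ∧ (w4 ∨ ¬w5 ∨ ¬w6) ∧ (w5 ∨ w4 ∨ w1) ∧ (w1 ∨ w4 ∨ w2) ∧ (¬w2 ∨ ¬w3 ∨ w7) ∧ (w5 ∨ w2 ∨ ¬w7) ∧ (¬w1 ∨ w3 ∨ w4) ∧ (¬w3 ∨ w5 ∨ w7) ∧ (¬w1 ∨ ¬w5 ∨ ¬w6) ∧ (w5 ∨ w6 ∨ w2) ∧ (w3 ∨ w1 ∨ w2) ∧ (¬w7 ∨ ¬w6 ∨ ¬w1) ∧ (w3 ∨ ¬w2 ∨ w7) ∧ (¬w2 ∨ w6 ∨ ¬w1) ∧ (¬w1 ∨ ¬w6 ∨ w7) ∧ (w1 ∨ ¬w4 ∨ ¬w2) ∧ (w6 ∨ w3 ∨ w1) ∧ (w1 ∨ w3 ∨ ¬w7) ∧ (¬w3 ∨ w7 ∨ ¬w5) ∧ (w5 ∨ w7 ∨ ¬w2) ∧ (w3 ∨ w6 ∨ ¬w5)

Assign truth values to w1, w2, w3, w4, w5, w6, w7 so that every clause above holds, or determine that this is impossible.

Branch on w1: set w1 = True.
Branch on w3: set w3 = True.
Branch on w5: set w5 = False.
(¬w7) alone gives w7 = False.
Now (w7) is unsatisfied and unit — conflict.
Undo w5 and try w5 = True.
(¬w7) alone gives w7 = False.
Now (w7) is unsatisfied and unit — conflict.
Neither w5 = True nor w5 = False works.
Undo w3 and try w3 = False.
(w4) alone gives w4 = True.
Branch on w7: set w7 = False.
(¬w2) alone gives w2 = False.
(¬w5) alone gives w5 = False.
(w6) alone gives w6 = True.
Now (¬w6) is unsatisfied and unit — conflict.
Undo w7 and try w7 = True.
(w6) alone gives w6 = True.
Now (¬w6) is unsatisfied and unit — conflict.
Neither w7 = True nor w7 = False works.
Neither w3 = True nor w3 = False works.
Undo w1 and try w1 = False.
Branch on w4: set w4 = False.
(w5) alone gives w5 = True.
(¬w6) alone gives w6 = False.
(w2) alone gives w2 = True.
(w3) alone gives w3 = True.
(¬w7) alone gives w7 = False.
Now (w7) is unsatisfied and unit — conflict.
Undo w4 and try w4 = True.
(w5) alone gives w5 = True.
(w2) alone gives w2 = True.
Now (¬w2) is unsatisfied and unit — conflict.
Neither w4 = True nor w4 = False works.
Neither w1 = True nor w1 = False works.

UNSATISFIABLE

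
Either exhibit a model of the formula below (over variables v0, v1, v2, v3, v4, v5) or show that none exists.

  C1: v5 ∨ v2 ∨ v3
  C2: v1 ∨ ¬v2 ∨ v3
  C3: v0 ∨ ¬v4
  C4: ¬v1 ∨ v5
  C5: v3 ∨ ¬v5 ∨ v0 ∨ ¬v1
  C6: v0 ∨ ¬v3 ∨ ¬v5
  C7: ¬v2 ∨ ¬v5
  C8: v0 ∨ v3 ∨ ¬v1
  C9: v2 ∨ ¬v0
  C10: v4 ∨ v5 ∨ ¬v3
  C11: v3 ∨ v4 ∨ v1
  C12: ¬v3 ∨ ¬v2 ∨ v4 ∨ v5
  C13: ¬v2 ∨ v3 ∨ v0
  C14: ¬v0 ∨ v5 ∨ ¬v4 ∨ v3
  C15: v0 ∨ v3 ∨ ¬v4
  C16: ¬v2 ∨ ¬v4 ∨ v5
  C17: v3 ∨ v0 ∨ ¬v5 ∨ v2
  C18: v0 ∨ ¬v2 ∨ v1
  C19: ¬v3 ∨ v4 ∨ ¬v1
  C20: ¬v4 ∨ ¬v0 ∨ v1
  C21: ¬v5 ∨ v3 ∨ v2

UNSATISFIABLE

Suppose v0 = True.
(v2) alone gives v2 = True.
(¬v5) alone gives v5 = False.
(¬v1) alone gives v1 = False.
(v3) alone gives v3 = True.
(v4) alone gives v4 = True.
But (¬v4) is also a unit clause — contradiction.
So v0 must be the other value — set v0 = False.
(¬v4) alone gives v4 = False.
Suppose v1 = False.
(v3) alone gives v3 = True.
(¬v5) alone gives v5 = False.
But (v5) is also a unit clause — contradiction.
So v1 must be the other value — set v1 = True.
(v5) alone gives v5 = True.
(v3) alone gives v3 = True.
But (¬v3) is also a unit clause — contradiction.
Both values of v1 lead to a conflict.
Both values of v0 lead to a conflict.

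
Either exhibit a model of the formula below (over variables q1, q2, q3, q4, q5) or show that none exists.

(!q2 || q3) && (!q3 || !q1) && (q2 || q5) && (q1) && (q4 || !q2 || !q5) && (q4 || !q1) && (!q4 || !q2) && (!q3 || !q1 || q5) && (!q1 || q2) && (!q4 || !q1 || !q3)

UNSATISFIABLE

The clause (q1) is unit, so q1 = true.
The clause (!q3) is unit, so q3 = false.
The clause (!q2) is unit, so q2 = false.
That conflicts with the unit clause (q2).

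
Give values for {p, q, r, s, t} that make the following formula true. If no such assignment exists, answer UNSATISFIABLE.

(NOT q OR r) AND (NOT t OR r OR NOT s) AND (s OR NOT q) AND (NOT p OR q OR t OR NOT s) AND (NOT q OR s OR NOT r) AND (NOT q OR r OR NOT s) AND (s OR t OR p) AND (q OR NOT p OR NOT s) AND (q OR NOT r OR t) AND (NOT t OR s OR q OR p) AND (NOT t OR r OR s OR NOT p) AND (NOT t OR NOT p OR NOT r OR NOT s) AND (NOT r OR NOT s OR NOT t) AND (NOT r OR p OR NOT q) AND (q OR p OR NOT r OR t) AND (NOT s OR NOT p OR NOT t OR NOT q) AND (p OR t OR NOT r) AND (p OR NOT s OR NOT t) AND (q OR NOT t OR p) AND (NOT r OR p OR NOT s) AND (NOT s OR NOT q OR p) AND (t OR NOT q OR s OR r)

p ↦ true, q ↦ true, r ↦ true, s ↦ true, t ↦ false

Case q = true:
The clause (r) is unit, so r = true.
The clause (s) is unit, so s = true.
The clause (NOT t) is unit, so t = false.
The clause (p) is unit, so p = true.
All clauses are satisfied.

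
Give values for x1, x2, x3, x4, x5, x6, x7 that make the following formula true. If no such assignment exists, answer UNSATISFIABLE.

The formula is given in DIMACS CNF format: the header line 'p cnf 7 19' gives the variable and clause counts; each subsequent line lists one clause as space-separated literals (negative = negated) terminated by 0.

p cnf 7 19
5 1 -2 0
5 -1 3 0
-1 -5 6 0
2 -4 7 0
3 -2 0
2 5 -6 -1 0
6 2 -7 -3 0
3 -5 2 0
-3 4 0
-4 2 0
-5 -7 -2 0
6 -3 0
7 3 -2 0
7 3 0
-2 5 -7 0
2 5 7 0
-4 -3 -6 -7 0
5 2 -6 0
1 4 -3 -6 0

Branch on x3: set x3 = True.
The clause (x4) is unit, so x4 = True.
The clause (x2) is unit, so x2 = True.
The clause (x6) is unit, so x6 = True.
The clause (¬x7) is unit, so x7 = False.
Branch on x5: set x5 = True.
No clause remains; x1 is free.

x1: True; x2: True; x3: True; x4: True; x5: True; x6: True; x7: False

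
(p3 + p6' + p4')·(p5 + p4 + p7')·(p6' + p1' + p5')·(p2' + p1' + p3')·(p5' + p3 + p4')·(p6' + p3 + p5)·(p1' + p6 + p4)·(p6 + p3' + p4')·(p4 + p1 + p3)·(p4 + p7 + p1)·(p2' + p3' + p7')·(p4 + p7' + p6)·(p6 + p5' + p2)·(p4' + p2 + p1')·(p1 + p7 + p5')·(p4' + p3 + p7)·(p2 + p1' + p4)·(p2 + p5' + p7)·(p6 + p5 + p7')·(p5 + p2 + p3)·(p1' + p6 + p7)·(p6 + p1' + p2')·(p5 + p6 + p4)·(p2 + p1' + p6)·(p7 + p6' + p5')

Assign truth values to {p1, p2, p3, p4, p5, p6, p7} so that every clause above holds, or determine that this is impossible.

p1=0,  p2=0,  p3=1,  p4=1,  p5=0,  p6=1,  p7=1

Try p3 = 1.
Try p2 = 0.
Try p6 = 1.
Try p1 = 0.
Try p4 = 1.
Try p7 = 1.
All clauses hold; p5 can take either value.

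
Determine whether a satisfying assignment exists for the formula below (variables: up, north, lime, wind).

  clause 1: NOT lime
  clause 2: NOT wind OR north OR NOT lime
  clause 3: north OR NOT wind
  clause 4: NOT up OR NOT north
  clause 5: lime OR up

Satisfiable

(NOT lime) alone gives lime = false.
(up) alone gives up = true.
(NOT north) alone gives north = false.
(NOT wind) alone gives wind = false.
Every clause now holds.
A satisfying assignment: up ↦ true,  north ↦ false,  lime ↦ false,  wind ↦ false.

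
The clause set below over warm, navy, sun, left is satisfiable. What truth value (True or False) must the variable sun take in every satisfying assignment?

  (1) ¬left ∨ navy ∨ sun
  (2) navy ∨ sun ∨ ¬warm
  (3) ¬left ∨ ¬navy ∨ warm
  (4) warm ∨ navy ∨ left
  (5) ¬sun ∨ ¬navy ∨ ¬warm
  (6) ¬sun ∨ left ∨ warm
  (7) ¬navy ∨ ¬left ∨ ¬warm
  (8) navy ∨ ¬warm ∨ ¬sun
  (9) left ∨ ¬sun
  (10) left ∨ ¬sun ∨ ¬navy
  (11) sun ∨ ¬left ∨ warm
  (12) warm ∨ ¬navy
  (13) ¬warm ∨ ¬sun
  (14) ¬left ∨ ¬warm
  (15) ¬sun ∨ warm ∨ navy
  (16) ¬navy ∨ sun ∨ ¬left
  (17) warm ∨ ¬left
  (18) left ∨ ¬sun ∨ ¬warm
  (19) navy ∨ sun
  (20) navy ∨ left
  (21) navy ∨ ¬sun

False

Suppose sun = True.
From the singleton clause (left), left = True.
From the singleton clause (¬warm), warm = False.
Now (warm) is unsatisfied and unit — conflict.
So every satisfying assignment has sun = False.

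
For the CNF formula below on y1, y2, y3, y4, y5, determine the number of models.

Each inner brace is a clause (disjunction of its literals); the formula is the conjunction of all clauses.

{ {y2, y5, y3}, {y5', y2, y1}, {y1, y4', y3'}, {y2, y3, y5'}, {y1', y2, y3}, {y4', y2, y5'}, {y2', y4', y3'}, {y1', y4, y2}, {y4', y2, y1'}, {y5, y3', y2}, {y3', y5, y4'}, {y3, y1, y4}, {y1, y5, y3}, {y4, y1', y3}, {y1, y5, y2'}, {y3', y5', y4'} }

6

There are 2^5 = 32 truth assignments over (y1, y2, y3, y4, y5).
Split on y1. With y1 = 1, the clauses containing y1 are satisfied and y1' drops from the rest; 4 of the 2^4 = 16 assignments to the other variables satisfy what remains.
With y1 = 0, by the same count on the reduced clause set, 2 assignments work.
Total: 4 + 2 = 6.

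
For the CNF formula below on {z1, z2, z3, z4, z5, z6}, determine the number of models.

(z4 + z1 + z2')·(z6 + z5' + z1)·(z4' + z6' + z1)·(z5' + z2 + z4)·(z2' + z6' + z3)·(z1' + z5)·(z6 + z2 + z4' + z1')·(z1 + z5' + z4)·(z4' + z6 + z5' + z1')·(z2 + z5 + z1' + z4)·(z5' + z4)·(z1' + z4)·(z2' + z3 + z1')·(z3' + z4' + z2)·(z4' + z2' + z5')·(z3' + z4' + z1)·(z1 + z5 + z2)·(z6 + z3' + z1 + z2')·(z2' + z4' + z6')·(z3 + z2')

There are 2^6 = 64 truth assignments over (z1, z2, z3, z4, z5, z6).
Split on z3. With z3 = 1, the clauses containing z3 are satisfied and z3' drops from the rest; 0 of the 2^5 = 32 assignments to the other variables satisfy what remains.
With z3 = 0, by the same count on the reduced clause set, 1 assignment works.
(One model: z1=T, z2=F, z3=F, z4=T, z5=T, z6=T.)
Total: 0 + 1 = 1.

1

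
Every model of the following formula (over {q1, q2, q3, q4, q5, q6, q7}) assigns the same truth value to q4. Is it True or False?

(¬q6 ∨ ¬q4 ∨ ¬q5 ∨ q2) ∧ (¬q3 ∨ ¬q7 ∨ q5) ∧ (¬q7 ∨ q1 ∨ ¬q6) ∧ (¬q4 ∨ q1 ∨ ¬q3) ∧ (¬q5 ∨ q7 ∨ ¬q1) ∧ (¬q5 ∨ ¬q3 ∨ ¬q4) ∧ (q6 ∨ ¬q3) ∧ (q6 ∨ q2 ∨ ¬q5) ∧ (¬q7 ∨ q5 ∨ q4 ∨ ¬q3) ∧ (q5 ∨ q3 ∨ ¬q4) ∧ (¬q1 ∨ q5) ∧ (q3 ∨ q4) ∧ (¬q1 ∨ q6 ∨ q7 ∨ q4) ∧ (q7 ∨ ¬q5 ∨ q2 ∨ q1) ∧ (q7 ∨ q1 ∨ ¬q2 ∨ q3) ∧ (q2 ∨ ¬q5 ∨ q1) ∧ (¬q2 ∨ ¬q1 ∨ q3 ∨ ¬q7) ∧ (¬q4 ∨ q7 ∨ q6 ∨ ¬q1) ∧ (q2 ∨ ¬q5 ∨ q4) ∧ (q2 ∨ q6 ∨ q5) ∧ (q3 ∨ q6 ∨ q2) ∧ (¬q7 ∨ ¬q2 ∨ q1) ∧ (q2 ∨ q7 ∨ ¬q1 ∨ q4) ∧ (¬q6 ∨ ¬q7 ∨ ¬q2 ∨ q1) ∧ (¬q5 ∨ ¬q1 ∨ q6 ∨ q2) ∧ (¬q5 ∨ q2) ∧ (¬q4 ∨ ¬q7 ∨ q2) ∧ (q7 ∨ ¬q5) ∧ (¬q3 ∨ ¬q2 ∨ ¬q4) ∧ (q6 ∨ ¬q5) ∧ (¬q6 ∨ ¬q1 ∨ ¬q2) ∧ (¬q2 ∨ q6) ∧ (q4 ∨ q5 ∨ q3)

False

Suppose q4 = True.
Try q1 = True.
From the singleton clause (q5), q5 = True.
From the singleton clause (q7), q7 = True.
From the singleton clause (¬q3), q3 = False.
From the singleton clause (¬q2), q2 = False.
That conflicts with the unit clause (q2).
That branch fails; take q1 = False instead.
From the singleton clause (¬q3), q3 = False.
From the singleton clause (q5), q5 = True.
From the singleton clause (q2), q2 = True.
From the singleton clause (q7), q7 = True.
That conflicts with the unit clause (¬q7).
Both values of q1 lead to a conflict.
So every satisfying assignment has q4 = False.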